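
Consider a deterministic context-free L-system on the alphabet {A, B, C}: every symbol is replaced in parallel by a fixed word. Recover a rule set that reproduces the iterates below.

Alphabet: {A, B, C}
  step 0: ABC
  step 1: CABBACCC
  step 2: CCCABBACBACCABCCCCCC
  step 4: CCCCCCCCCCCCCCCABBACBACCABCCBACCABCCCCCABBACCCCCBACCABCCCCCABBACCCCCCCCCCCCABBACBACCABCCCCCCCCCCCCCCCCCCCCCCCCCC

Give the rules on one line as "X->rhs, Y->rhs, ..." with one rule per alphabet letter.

  step 1 ⇒ step 2: CABBACCC ⇒ CC·CAB·BAC·BAC·CAB·CC·CC·CC
    A ↦ CAB
    B ↦ BAC
    C ↦ CC

A->CAB, B->BAC, C->CC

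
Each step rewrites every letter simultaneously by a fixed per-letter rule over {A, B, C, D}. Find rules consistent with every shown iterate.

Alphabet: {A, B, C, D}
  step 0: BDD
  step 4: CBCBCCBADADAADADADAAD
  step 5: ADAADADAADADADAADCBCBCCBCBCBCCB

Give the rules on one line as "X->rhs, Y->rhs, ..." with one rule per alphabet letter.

A->C, B->AAD, C->AD, D->B

  step 4 ⇒ step 5: CBCBCCBADADAADADADAAD ⇒ AD·AAD·AD·AAD·AD·AD·AAD·C·B·C·B·C·C·B·C·B·C·B·C·C·B
    A ↦ C
    B ↦ AAD
    C ↦ AD
    D ↦ B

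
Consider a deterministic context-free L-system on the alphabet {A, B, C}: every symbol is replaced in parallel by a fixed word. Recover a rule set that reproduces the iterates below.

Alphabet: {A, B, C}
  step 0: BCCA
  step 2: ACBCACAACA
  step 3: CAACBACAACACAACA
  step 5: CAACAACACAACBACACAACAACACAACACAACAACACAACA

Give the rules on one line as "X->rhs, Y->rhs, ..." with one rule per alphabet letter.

  step 2 ⇒ step 3: ACBCACAACA ⇒ CA·A·CB·A·CA·A·CA·CA·A·CA
    A ↦ CA
    B ↦ CB
    C ↦ A

A->CA, B->CB, C->A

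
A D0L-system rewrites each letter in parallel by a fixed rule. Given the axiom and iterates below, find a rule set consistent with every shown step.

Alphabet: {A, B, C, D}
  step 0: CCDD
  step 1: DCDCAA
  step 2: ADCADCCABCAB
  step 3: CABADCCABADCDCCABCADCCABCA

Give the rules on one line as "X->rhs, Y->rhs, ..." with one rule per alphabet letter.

A->CAB, B->CA, C->DC, D->A

  step 2 ⇒ step 3: ADCADCCABCAB ⇒ CAB·A·DC·CAB·A·DC·DC·CAB·CA·DC·CAB·CA
    A ↦ CAB
    B ↦ CA
    C ↦ DC
    D ↦ A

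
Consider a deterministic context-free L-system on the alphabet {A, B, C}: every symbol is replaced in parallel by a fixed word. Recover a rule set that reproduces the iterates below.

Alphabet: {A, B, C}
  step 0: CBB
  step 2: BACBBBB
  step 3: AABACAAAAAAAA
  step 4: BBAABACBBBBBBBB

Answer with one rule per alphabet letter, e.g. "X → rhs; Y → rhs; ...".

  step 3 ⇒ step 4: AABACAAAAAAAA ⇒ B·B·AA·B·AC·B·B·B·B·B·B·B·B
    A ↦ B
    B ↦ AA
    C ↦ AC

A->B, B->AA, C->AC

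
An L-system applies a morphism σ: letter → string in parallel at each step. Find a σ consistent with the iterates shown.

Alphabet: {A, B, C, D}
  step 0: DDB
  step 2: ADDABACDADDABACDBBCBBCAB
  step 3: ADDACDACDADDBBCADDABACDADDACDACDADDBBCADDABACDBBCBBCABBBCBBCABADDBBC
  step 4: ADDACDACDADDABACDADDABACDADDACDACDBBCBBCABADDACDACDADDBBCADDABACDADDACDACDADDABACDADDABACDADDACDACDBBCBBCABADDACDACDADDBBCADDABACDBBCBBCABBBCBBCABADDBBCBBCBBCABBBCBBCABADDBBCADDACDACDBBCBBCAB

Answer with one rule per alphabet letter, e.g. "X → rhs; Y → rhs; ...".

  step 3 ⇒ step 4: ADDACDACDADDBBCADDABACDADDACDACDADDBBCADDABACDBBCBBCABBBCBBCABADDBBC ⇒ ADD·ACD·ACD·ADD·AB·ACD·ADD·AB·ACD·ADD·ACD·ACD·BBC·BBC·AB·ADD·ACD·ACD·ADD·BBC·ADD·AB·ACD·ADD·ACD·ACD·ADD·AB·ACD·ADD·AB·ACD·ADD·ACD·ACD·BBC·BBC·AB·ADD·ACD·ACD·ADD·BBC·ADD·AB·ACD·BBC·BBC·AB·BBC·BBC·AB·ADD·BBC·BBC·BBC·AB·BBC·BBC·AB·ADD·BBC·ADD·ACD·ACD·BBC·BBC·AB
    A ↦ ADD
    B ↦ BBC
    C ↦ AB
    D ↦ ACD

A->ADD, B->BBC, C->AB, D->ACD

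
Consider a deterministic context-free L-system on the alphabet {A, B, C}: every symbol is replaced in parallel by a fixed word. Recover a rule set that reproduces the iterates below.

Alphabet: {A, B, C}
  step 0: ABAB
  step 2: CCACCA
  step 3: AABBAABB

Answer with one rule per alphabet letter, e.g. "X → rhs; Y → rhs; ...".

  step 2 ⇒ step 3: CCACCA ⇒ A·A·BB·A·A·BB
    A ↦ BB
    C ↦ A
    B ↦ C  (constrained at step 0)

A->BB, B->C, C->A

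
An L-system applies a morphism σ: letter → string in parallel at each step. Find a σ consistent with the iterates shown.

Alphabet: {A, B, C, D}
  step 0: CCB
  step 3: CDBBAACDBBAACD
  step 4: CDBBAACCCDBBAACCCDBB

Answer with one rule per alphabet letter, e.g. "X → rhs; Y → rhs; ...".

  step 3 ⇒ step 4: CDBBAACDBBAACD ⇒ CD·BB·A·A·C·C·CD·BB·A·A·C·C·CD·BB
    A ↦ C
    B ↦ A
    C ↦ CD
    D ↦ BB

A->C, B->A, C->CD, D->BB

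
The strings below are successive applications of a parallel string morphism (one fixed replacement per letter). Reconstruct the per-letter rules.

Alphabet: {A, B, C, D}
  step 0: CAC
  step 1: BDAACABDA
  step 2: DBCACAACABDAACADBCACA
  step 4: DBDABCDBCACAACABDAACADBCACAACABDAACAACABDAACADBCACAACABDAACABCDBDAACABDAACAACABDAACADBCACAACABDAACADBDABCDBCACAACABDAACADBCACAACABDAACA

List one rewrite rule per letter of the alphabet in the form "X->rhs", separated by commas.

  step 1 ⇒ step 2: BDAACABDA ⇒ D·BC·ACA·ACA·BDA·ACA·D·BC·ACA
    A ↦ ACA
    B ↦ D
    C ↦ BDA
    D ↦ BC

A->ACA, B->D, C->BDA, D->BC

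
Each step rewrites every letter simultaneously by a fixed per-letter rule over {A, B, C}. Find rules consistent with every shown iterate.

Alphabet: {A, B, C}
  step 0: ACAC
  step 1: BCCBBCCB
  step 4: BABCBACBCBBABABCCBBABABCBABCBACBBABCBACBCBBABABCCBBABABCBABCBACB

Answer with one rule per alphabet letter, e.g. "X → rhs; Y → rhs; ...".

  step 0 ⇒ step 1: ACAC ⇒ BC·CB·BC·CB
    A ↦ BC
    C ↦ CB
    B ↦ BA  (constrained at step 1)

A->BC, B->BA, C->CB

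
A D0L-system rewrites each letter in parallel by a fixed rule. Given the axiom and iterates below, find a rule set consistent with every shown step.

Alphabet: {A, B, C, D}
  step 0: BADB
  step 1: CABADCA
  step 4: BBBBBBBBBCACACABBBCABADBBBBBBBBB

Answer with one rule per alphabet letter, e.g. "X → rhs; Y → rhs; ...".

  step 0 ⇒ step 1: BADB ⇒ CA·B·AD·CA
    A ↦ B
    B ↦ CA
    D ↦ AD
    C ↦ BB  (constrained at step 1)

A->B, B->CA, C->BB, D->AD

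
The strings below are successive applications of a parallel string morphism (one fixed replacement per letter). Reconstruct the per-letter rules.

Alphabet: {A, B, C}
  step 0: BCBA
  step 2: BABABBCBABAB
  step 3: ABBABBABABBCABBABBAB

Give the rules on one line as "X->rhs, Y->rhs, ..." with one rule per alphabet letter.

  step 2 ⇒ step 3: BABABBCBABAB ⇒ AB·B·AB·B·AB·AB·BC·AB·B·AB·B·AB
    A ↦ B
    B ↦ AB
    C ↦ BC

A->B, B->AB, C->BC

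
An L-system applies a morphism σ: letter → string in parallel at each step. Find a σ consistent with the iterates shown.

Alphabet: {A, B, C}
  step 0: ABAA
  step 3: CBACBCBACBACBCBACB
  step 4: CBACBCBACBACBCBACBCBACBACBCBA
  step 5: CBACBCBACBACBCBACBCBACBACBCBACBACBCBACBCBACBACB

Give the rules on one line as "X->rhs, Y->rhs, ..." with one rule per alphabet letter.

  step 4 ⇒ step 5: CBACBCBACBACBCBACBCBACBACBCBA ⇒ CB·A·CB·CB·A·CB·A·CB·CB·A·CB·CB·A·CB·A·CB·CB·A·CB·A·CB·CB·A·CB·CB·A·CB·A·CB
    A ↦ CB
    B ↦ A
    C ↦ CB

A->CB, B->A, C->CB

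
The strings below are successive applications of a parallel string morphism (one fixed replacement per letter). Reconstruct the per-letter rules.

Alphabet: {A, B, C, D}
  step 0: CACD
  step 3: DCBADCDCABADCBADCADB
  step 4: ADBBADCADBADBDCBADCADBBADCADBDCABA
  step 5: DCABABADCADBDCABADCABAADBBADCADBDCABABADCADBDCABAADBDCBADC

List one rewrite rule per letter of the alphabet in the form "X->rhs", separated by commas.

  step 4 ⇒ step 5: ADBBADCADBADBDCBADCADBBADCADBDCABA ⇒ DC·A·BA·BA·DC·A·DB·DC·A·BA·DC·A·BA·A·DB·BA·DC·A·DB·DC·A·BA·BA·DC·A·DB·DC·A·BA·A·DB·DC·BA·DC
    A ↦ DC
    B ↦ BA
    C ↦ DB
    D ↦ A

A->DC, B->BA, C->DB, D->A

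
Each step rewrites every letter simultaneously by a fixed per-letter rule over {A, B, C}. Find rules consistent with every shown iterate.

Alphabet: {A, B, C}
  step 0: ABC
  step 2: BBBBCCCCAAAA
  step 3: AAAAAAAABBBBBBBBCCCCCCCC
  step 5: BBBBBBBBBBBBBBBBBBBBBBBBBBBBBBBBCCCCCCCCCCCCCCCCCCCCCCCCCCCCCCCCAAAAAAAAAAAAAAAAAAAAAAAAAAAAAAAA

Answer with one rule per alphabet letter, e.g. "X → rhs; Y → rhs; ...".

  step 2 ⇒ step 3: BBBBCCCCAAAA ⇒ AA·AA·AA·AA·BB·BB·BB·BB·CC·CC·CC·CC
    A ↦ CC
    B ↦ AA
    C ↦ BB

A->CC, B->AA, C->BB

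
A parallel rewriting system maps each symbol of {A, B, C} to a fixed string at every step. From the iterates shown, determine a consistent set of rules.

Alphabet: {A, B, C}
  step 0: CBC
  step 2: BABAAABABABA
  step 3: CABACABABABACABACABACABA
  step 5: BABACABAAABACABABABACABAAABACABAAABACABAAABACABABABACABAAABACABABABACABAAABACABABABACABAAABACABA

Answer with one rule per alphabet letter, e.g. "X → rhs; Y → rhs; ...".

A->BA, B->CA, C->AA

  step 2 ⇒ step 3: BABAAABABABA ⇒ CA·BA·CA·BA·BA·BA·CA·BA·CA·BA·CA·BA
    A ↦ BA
    B ↦ CA
    C ↦ AA  (constrained at step 0)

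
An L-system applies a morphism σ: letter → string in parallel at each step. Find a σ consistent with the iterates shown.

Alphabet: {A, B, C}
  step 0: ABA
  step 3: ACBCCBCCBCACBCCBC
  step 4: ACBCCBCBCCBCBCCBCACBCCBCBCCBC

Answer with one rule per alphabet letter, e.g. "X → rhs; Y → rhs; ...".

A->AC, B->C, C->BC

  step 3 ⇒ step 4: ACBCCBCCBCACBCCBC ⇒ AC·BC·C·BC·BC·C·BC·BC·C·BC·AC·BC·C·BC·BC·C·BC
    A ↦ AC
    B ↦ C
    C ↦ BC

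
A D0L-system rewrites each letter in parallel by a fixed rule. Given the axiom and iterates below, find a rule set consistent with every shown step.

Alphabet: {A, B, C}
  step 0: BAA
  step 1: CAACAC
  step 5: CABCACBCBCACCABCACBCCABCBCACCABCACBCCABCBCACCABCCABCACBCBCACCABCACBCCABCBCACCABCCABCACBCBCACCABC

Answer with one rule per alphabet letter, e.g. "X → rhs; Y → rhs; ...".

  step 0 ⇒ step 1: BAA ⇒ CA·AC·AC
    A ↦ AC
    B ↦ CA
    C ↦ BC  (constrained at step 1)

A->AC, B->CA, C->BC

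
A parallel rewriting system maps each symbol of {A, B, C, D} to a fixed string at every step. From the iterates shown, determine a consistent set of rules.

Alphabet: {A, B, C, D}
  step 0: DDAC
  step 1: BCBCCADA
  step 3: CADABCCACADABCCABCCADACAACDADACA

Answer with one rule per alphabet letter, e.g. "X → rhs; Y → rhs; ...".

A->CA, B->AC, C->DA, D->BC

  step 0 ⇒ step 1: DDAC ⇒ BC·BC·CA·DA
    A ↦ CA
    C ↦ DA
    D ↦ BC
    B ↦ AC  (constrained at step 1)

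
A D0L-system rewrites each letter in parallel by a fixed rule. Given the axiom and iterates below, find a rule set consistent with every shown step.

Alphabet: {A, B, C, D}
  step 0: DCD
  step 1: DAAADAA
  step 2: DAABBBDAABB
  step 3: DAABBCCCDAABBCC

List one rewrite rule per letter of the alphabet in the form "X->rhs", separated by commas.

A->B, B->C, C->A, D->DAA

  step 2 ⇒ step 3: DAABBBDAABB ⇒ DAA·B·B·C·C·C·DAA·B·B·C·C
    A ↦ B
    B ↦ C
    D ↦ DAA
  step 0 ⇒ step 1: DCD ⇒ DAA·A·DAA
    C ↦ A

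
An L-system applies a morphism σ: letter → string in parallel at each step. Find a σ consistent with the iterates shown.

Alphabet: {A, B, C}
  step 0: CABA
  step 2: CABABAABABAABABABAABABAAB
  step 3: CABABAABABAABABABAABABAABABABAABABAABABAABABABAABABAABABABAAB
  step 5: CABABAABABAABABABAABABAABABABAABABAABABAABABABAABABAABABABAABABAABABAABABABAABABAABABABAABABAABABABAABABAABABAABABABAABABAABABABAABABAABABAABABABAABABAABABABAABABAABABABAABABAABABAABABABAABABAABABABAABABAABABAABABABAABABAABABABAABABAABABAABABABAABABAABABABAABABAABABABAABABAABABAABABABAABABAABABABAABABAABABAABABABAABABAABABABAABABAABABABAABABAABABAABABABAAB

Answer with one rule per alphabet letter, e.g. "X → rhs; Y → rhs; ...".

A->AB, B->AAB, C->CAB

  step 2 ⇒ step 3: CABABAABABAABABABAABABAAB ⇒ CAB·AB·AAB·AB·AAB·AB·AB·AAB·AB·AAB·AB·AB·AAB·AB·AAB·AB·AAB·AB·AB·AAB·AB·AAB·AB·AB·AAB
    A ↦ AB
    B ↦ AAB
    C ↦ CAB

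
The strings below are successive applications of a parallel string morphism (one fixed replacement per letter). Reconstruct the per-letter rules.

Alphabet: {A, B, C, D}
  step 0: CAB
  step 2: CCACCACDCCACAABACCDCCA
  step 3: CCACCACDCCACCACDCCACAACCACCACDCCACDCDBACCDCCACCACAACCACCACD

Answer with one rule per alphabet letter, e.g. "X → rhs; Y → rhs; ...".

A->CD, B->BAC, C->CCA, D->CAA

  step 2 ⇒ step 3: CCACCACDCCACAABACCDCCA ⇒ CCA·CCA·CD·CCA·CCA·CD·CCA·CAA·CCA·CCA·CD·CCA·CD·CD·BAC·CD·CCA·CCA·CAA·CCA·CCA·CD
    A ↦ CD
    B ↦ BAC
    C ↦ CCA
    D ↦ CAA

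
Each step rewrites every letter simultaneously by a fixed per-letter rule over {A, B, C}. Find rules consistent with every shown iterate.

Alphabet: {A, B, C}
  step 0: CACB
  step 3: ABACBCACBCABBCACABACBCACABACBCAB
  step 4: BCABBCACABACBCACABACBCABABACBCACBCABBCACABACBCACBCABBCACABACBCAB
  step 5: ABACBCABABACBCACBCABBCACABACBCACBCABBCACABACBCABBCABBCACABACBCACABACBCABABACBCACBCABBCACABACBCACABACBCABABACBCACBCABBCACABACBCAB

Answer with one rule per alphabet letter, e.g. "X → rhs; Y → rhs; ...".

  step 4 ⇒ step 5: BCABBCACABACBCACABACBCABABACBCACBCABBCACABACBCACBCABBCACABACBCAB ⇒ AB·AC·BC·AB·AB·AC·BC·AC·BC·AB·BC·AC·AB·AC·BC·AC·BC·AB·BC·AC·AB·AC·BC·AB·BC·AB·BC·AC·AB·AC·BC·AC·AB·AC·BC·AB·AB·AC·BC·AC·BC·AB·BC·AC·AB·AC·BC·AC·AB·AC·BC·AB·AB·AC·BC·AC·BC·AB·BC·AC·AB·AC·BC·AB
    A ↦ BC
    B ↦ AB
    C ↦ AC

A->BC, B->AB, C->AC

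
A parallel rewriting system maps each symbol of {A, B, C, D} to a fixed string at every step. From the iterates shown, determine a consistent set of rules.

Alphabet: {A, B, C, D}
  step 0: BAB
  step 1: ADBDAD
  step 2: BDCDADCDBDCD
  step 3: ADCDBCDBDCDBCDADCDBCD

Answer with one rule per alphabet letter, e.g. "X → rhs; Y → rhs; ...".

  step 2 ⇒ step 3: BDCDADCDBDCD ⇒ AD·CD·B·CD·BD·CD·B·CD·AD·CD·B·CD
    A ↦ BD
    B ↦ AD
    C ↦ B
    D ↦ CD

A->BD, B->AD, C->B, D->CD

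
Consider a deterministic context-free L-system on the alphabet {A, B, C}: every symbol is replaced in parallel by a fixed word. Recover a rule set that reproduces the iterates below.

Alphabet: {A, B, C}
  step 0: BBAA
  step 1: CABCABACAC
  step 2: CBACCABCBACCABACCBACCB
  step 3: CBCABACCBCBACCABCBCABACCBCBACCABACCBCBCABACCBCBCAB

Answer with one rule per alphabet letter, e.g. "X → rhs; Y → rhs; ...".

A->AC, B->CAB, C->CB

  step 2 ⇒ step 3: CBACCABCBACCABACCBACCB ⇒ CB·CAB·AC·CB·CB·AC·CAB·CB·CAB·AC·CB·CB·AC·CAB·AC·CB·CB·CAB·AC·CB·CB·CAB
    A ↦ AC
    B ↦ CAB
    C ↦ CB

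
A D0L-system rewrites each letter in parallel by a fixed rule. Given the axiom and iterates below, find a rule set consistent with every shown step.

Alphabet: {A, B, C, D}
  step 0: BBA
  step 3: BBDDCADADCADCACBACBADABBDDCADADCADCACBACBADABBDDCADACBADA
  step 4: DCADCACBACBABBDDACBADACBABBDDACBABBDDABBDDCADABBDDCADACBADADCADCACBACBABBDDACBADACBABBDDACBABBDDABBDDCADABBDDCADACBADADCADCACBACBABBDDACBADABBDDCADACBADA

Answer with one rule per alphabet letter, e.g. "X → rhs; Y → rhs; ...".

  step 3 ⇒ step 4: BBDDCADADCADCACBACBADABBDDCADADCADCACBACBADABBDDCADACBADA ⇒ DCA·DCA·CBA·CBA·BBD·DA·CBA·DA·CBA·BBD·DA·CBA·BBD·DA·BBD·DCA·DA·BBD·DCA·DA·CBA·DA·DCA·DCA·CBA·CBA·BBD·DA·CBA·DA·CBA·BBD·DA·CBA·BBD·DA·BBD·DCA·DA·BBD·DCA·DA·CBA·DA·DCA·DCA·CBA·CBA·BBD·DA·CBA·DA·BBD·DCA·DA·CBA·DA
    A ↦ DA
    B ↦ DCA
    C ↦ BBD
    D ↦ CBA

A->DA, B->DCA, C->BBD, D->CBA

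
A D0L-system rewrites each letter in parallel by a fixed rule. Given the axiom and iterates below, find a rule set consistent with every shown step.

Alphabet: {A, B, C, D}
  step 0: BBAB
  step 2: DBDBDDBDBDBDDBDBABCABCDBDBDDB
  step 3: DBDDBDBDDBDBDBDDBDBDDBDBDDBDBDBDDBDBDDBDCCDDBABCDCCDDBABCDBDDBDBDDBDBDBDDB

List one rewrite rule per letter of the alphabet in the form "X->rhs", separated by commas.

A->DCC, B->DDB, C->ABC, D->DB

  step 2 ⇒ step 3: DBDBDDBDBDBDDBDBABCABCDBDBDDB ⇒ DB·DDB·DB·DDB·DB·DB·DDB·DB·DDB·DB·DDB·DB·DB·DDB·DB·DDB·DCC·DDB·ABC·DCC·DDB·ABC·DB·DDB·DB·DDB·DB·DB·DDB
    A ↦ DCC
    B ↦ DDB
    C ↦ ABC
    D ↦ DB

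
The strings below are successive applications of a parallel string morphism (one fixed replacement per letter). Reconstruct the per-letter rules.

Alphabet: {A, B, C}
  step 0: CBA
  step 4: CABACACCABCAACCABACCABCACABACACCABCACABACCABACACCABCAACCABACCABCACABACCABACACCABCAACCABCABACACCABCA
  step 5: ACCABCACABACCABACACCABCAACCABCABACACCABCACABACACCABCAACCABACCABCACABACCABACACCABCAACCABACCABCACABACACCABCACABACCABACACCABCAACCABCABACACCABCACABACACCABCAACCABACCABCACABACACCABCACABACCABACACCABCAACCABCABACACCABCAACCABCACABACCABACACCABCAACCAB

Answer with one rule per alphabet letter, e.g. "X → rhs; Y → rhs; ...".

  step 4 ⇒ step 5: CABACACCABCAACCABACCABCACABACACCABCACABACCABACACCABCAACCABACCABCACABACCABACACCABCAACCABCABACACCABCA ⇒ AC·CAB·CA·CAB·AC·CAB·AC·AC·CAB·CA·AC·CAB·CAB·AC·AC·CAB·CA·CAB·AC·AC·CAB·CA·AC·CAB·AC·CAB·CA·CAB·AC·CAB·AC·AC·CAB·CA·AC·CAB·AC·CAB·CA·CAB·AC·AC·CAB·CA·CAB·AC·CAB·AC·AC·CAB·CA·AC·CAB·CAB·AC·AC·CAB·CA·CAB·AC·AC·CAB·CA·AC·CAB·AC·CAB·CA·CAB·AC·AC·CAB·CA·CAB·AC·CAB·AC·AC·CAB·CA·AC·CAB·CAB·AC·AC·CAB·CA·AC·CAB·CA·CAB·AC·CAB·AC·AC·CAB·CA·AC·CAB
    A ↦ CAB
    B ↦ CA
    C ↦ AC

A->CAB, B->CA, C->AC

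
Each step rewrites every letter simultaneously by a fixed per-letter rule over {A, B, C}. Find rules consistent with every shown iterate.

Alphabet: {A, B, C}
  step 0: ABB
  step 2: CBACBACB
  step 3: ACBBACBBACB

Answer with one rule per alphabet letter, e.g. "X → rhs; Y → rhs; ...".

  step 2 ⇒ step 3: CBACBACB ⇒ A·CB·B·A·CB·B·A·CB
    A ↦ B
    B ↦ CB
    C ↦ A

A->B, B->CB, C->A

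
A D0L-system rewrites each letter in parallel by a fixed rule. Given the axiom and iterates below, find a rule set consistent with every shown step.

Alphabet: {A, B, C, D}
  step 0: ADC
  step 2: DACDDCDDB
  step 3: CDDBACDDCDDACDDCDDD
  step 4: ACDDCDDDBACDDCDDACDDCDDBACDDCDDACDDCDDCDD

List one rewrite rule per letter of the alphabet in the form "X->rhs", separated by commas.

  step 3 ⇒ step 4: CDDBACDDCDDACDDCDDD ⇒ A·CDD·CDD·D·B·A·CDD·CDD·A·CDD·CDD·B·A·CDD·CDD·A·CDD·CDD·CDD
    A ↦ B
    B ↦ D
    C ↦ A
    D ↦ CDD

A->B, B->D, C->A, D->CDD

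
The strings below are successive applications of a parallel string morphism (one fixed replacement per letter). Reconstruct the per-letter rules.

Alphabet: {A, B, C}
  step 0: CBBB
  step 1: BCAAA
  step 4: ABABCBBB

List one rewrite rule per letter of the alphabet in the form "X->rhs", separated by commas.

A->B, B->A, C->BC

  step 0 ⇒ step 1: CBBB ⇒ BC·A·A·A
    B ↦ A
    C ↦ BC
    A ↦ B  (constrained at step 1)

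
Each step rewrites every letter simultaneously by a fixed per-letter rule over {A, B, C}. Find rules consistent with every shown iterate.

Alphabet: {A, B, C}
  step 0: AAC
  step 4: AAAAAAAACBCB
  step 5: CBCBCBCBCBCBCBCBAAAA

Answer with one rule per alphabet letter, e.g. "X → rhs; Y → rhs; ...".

A->CB, B->A, C->A

  step 4 ⇒ step 5: AAAAAAAACBCB ⇒ CB·CB·CB·CB·CB·CB·CB·CB·A·A·A·A
    A ↦ CB
    B ↦ A
    C ↦ A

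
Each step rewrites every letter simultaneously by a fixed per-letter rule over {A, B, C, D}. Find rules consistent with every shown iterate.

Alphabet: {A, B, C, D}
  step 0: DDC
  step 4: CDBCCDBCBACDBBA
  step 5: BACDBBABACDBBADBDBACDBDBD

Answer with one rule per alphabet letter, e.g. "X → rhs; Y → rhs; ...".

A->D, B->DB, C->BA, D->C

  step 4 ⇒ step 5: CDBCCDBCBACDBBA ⇒ BA·C·DB·BA·BA·C·DB·BA·DB·D·BA·C·DB·DB·D
    A ↦ D
    B ↦ DB
    C ↦ BA
    D ↦ C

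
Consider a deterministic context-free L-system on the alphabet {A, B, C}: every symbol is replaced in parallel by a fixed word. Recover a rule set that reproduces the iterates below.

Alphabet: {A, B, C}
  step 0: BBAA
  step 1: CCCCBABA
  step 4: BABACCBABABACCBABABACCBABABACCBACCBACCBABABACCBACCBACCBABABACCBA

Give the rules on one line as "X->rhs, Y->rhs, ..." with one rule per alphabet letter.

  step 0 ⇒ step 1: BBAA ⇒ CC·CC·BA·BA
    A ↦ BA
    B ↦ CC
    C ↦ BA  (constrained at step 1)

A->BA, B->CC, C->BA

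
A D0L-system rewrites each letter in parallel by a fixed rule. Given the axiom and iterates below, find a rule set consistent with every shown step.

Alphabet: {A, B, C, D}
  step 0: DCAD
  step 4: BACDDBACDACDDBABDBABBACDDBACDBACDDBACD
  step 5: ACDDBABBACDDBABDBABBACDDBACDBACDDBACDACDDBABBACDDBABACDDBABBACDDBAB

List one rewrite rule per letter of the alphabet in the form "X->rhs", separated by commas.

  step 4 ⇒ step 5: BACDDBACDACDDBABDBABBACDDBACDBACDDBACD ⇒ ACD·DB·A·B·B·ACD·DB·A·B·DB·A·B·B·ACD·DB·ACD·B·ACD·DB·ACD·ACD·DB·A·B·B·ACD·DB·A·B·ACD·DB·A·B·B·ACD·DB·A·B
    A ↦ DB
    B ↦ ACD
    C ↦ A
    D ↦ B

A->DB, B->ACD, C->A, D->B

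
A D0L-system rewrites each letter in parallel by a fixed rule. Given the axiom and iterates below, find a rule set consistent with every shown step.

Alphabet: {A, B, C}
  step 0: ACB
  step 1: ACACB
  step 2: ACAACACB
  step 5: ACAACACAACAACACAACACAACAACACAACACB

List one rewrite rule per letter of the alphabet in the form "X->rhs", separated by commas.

A->AC, B->CB, C->A

  step 1 ⇒ step 2: ACACB ⇒ AC·A·AC·A·CB
    A ↦ AC
    B ↦ CB
    C ↦ A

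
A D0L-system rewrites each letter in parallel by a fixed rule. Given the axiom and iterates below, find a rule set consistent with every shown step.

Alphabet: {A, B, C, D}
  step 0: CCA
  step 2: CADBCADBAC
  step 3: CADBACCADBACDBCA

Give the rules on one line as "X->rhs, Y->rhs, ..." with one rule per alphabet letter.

A->DB, B->C, C->CA, D->A

  step 2 ⇒ step 3: CADBCADBAC ⇒ CA·DB·A·C·CA·DB·A·C·DB·CA
    A ↦ DB
    B ↦ C
    C ↦ CA
    D ↦ A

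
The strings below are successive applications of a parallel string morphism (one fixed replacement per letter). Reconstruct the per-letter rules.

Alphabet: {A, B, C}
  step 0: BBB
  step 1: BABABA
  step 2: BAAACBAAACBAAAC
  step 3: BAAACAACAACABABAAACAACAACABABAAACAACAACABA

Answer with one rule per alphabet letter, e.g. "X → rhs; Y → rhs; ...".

A->AAC, B->BA, C->ABA

  step 2 ⇒ step 3: BAAACBAAACBAAAC ⇒ BA·AAC·AAC·AAC·ABA·BA·AAC·AAC·AAC·ABA·BA·AAC·AAC·AAC·ABA
    A ↦ AAC
    B ↦ BA
    C ↦ ABA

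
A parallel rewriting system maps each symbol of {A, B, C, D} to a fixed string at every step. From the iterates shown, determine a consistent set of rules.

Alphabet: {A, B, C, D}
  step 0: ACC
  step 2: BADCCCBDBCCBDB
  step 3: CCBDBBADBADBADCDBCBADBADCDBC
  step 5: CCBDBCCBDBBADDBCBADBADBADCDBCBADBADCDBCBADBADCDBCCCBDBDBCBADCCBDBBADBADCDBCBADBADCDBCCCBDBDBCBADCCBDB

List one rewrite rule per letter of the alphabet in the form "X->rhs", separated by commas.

  step 2 ⇒ step 3: BADCCCBDBCCBDB ⇒ C·CB·DB·BAD·BAD·BAD·C·DB·C·BAD·BAD·C·DB·C
    A ↦ CB
    B ↦ C
    C ↦ BAD
    D ↦ DB

A->CB, B->C, C->BAD, D->DB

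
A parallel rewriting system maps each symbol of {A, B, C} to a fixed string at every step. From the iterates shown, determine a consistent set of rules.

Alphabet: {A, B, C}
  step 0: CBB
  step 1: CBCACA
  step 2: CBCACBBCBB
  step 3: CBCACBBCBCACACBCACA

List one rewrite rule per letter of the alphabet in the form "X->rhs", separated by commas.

  step 2 ⇒ step 3: CBCACBBCBB ⇒ CB·CA·CB·B·CB·CA·CA·CB·CA·CA
    A ↦ B
    B ↦ CA
    C ↦ CB

A->B, B->CA, C->CB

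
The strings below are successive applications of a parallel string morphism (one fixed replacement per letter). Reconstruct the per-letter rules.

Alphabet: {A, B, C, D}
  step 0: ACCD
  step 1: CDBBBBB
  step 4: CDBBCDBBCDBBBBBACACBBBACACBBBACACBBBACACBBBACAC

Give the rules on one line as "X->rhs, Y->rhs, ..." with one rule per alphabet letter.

  step 0 ⇒ step 1: ACCD ⇒ CD·BB·BB·B
    A ↦ CD
    C ↦ BB
    D ↦ B
    B ↦ AC  (constrained at step 1)

A->CD, B->AC, C->BB, D->B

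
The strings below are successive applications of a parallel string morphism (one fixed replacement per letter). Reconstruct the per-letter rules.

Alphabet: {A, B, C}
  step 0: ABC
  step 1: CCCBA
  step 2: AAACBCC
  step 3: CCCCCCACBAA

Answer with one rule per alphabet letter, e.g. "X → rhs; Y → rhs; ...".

  step 2 ⇒ step 3: AAACBCC ⇒ CC·CC·CC·A·CB·A·A
    A ↦ CC
    B ↦ CB
    C ↦ A

A->CC, B->CB, C->A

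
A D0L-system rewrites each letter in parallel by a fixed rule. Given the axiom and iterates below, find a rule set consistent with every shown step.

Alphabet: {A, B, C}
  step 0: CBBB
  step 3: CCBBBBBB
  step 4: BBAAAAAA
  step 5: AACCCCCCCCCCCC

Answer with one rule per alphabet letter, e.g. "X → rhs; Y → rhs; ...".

  step 4 ⇒ step 5: BBAAAAAA ⇒ A·A·CC·CC·CC·CC·CC·CC
    A ↦ CC
    B ↦ A
  step 3 ⇒ step 4: CCBBBBBB ⇒ B·B·A·A·A·A·A·A
    C ↦ B

A->CC, B->A, C->B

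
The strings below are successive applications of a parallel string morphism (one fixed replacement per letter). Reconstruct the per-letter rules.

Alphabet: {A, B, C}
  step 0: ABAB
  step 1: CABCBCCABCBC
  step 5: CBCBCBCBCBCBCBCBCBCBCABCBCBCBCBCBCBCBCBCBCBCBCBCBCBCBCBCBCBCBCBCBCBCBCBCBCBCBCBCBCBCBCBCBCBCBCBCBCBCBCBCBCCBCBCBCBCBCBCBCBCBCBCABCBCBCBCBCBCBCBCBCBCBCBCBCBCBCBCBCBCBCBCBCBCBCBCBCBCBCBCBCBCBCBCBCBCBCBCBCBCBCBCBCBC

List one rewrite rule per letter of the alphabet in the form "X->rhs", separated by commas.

  step 0 ⇒ step 1: ABAB ⇒ CAB·CBC·CAB·CBC
    A ↦ CAB
    B ↦ CBC
    C ↦ B  (constrained at step 1)

A->CAB, B->CBC, C->B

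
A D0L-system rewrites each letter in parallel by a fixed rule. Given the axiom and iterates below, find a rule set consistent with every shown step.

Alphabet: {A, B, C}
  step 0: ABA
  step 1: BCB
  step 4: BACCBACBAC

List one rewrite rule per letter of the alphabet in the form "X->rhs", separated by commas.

A->B, B->C, C->AC

  step 0 ⇒ step 1: ABA ⇒ B·C·B
    A ↦ B
    B ↦ C
    C ↦ AC  (constrained at step 1)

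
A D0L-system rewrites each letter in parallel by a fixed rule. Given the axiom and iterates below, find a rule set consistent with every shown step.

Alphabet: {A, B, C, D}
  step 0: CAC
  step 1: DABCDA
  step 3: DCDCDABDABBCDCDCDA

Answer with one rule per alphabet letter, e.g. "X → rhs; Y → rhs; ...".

  step 0 ⇒ step 1: CAC ⇒ DA·BC·DA
    A ↦ BC
    C ↦ DA
    B ↦ DC  (constrained at step 1)
    D ↦ B  (constrained at step 1)

A->BC, B->DC, C->DA, D->B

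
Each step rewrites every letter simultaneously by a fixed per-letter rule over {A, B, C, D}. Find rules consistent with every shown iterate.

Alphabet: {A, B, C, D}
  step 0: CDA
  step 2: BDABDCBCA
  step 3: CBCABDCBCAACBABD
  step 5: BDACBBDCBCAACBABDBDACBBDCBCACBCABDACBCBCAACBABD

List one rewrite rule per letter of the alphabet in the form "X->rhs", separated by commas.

A->BD, B->CB, C->A, D->CA

  step 2 ⇒ step 3: BDABDCBCA ⇒ CB·CA·BD·CB·CA·A·CB·A·BD
    A ↦ BD
    B ↦ CB
    C ↦ A
    D ↦ CA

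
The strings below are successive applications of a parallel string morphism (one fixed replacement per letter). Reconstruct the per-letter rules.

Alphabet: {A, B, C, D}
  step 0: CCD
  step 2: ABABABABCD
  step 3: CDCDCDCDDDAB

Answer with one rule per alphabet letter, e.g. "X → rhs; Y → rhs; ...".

  step 2 ⇒ step 3: ABABABABCD ⇒ C·D·C·D·C·D·C·D·DD·AB
    A ↦ C
    B ↦ D
    C ↦ DD
    D ↦ AB

A->C, B->D, C->DD, D->AB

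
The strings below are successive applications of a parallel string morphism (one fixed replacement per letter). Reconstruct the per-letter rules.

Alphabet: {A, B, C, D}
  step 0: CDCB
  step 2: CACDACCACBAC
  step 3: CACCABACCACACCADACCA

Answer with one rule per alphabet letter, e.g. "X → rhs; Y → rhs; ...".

  step 2 ⇒ step 3: CACDACCACBAC ⇒ CA·C·CA·BA·C·CA·CA·C·CA·DA·C·CA
    A ↦ C
    B ↦ DA
    C ↦ CA
    D ↦ BA

A->C, B->DA, C->CA, D->BA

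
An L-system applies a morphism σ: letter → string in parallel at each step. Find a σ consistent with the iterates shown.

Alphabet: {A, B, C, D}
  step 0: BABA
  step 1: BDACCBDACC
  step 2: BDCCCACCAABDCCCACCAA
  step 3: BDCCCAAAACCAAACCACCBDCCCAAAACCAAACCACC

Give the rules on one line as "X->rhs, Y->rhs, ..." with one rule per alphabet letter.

A->ACC, B->BD, C->A, D->CCC

  step 2 ⇒ step 3: BDCCCACCAABDCCCACCAA ⇒ BD·CCC·A·A·A·ACC·A·A·ACC·ACC·BD·CCC·A·A·A·ACC·A·A·ACC·ACC
    A ↦ ACC
    B ↦ BD
    C ↦ A
    D ↦ CCC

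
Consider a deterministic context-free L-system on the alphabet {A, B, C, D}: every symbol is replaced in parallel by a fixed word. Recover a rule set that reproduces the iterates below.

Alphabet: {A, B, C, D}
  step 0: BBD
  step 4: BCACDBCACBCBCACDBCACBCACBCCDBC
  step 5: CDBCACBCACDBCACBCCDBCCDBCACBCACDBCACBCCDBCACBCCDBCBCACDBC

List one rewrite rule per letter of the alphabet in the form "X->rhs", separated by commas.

  step 4 ⇒ step 5: BCACDBCACBCBCACDBCACBCACBCCDBC ⇒ CD·BC·AC·BC·A·CD·BC·AC·BC·CD·BC·CD·BC·AC·BC·A·CD·BC·AC·BC·CD·BC·AC·BC·CD·BC·BC·A·CD·BC
    A ↦ AC
    B ↦ CD
    C ↦ BC
    D ↦ A

A->AC, B->CD, C->BC, D->A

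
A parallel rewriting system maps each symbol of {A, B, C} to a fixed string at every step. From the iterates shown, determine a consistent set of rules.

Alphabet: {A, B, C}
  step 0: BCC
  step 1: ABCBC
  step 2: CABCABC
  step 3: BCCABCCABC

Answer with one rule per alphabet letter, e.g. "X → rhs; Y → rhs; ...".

  step 2 ⇒ step 3: CABCABC ⇒ BC·C·A·BC·C·A·BC
    A ↦ C
    B ↦ A
    C ↦ BC

A->C, B->A, C->BC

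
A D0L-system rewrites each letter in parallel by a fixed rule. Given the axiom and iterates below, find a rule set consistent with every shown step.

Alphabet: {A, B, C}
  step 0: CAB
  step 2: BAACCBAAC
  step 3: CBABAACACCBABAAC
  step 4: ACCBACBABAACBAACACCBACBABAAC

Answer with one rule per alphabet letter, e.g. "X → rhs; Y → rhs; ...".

  step 3 ⇒ step 4: CBABAACACCBABAAC ⇒ AC·C·BA·C·BA·BA·AC·BA·AC·AC·C·BA·C·BA·BA·AC
    A ↦ BA
    B ↦ C
    C ↦ AC

A->BA, B->C, C->AC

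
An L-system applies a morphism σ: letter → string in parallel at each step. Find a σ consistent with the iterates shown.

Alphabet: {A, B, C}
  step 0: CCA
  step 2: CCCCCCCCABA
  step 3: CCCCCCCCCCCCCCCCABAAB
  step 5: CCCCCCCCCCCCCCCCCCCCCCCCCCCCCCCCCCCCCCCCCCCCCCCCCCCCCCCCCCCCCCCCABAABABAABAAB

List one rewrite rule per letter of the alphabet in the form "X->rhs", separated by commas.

  step 2 ⇒ step 3: CCCCCCCCABA ⇒ CC·CC·CC·CC·CC·CC·CC·CC·AB·A·AB
    A ↦ AB
    B ↦ A
    C ↦ CC

A->AB, B->A, C->CC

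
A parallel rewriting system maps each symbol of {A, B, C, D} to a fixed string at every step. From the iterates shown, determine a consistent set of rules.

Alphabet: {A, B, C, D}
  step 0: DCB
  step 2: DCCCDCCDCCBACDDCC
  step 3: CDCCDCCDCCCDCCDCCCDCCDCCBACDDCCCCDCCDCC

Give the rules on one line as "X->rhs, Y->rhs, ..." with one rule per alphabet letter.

A->D, B->BAC, C->DCC, D->C

  step 2 ⇒ step 3: DCCCDCCDCCBACDDCC ⇒ C·DCC·DCC·DCC·C·DCC·DCC·C·DCC·DCC·BAC·D·DCC·C·C·DCC·DCC
    A ↦ D
    B ↦ BAC
    C ↦ DCC
    D ↦ C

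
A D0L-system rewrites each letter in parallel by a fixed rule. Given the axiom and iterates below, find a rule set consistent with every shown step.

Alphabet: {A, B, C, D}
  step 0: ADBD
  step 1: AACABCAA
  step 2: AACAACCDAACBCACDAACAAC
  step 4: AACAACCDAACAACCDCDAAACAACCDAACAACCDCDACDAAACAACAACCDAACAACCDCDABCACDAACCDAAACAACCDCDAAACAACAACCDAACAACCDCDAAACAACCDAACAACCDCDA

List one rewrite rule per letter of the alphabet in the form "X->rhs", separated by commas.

A->AAC, B->BCA, C->CD, D->A

  step 1 ⇒ step 2: AACABCAA ⇒ AAC·AAC·CD·AAC·BCA·CD·AAC·AAC
    A ↦ AAC
    B ↦ BCA
    C ↦ CD
  step 0 ⇒ step 1: ADBD ⇒ AAC·A·BCA·A
    D ↦ A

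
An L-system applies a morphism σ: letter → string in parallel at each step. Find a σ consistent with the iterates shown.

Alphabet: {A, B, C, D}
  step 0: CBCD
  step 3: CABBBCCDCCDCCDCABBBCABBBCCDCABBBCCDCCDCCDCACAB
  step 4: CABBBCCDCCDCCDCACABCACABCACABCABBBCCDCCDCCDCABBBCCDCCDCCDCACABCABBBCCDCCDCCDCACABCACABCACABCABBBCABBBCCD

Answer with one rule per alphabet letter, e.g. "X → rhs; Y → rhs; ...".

  step 3 ⇒ step 4: CABBBCCDCCDCCDCABBBCABBBCCDCABBBCCDCCDCCDCACAB ⇒ CA·BBB·CCD·CCD·CCD·CA·CA·B·CA·CA·B·CA·CA·B·CA·BBB·CCD·CCD·CCD·CA·BBB·CCD·CCD·CCD·CA·CA·B·CA·BBB·CCD·CCD·CCD·CA·CA·B·CA·CA·B·CA·CA·B·CA·BBB·CA·BBB·CCD
    A ↦ BBB
    B ↦ CCD
    C ↦ CA
    D ↦ B

A->BBB, B->CCD, C->CA, D->B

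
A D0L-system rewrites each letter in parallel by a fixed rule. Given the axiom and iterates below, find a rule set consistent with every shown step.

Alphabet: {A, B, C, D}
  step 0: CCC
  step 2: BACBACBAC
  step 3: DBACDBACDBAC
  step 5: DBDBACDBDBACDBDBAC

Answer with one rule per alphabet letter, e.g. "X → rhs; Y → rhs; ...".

  step 2 ⇒ step 3: BACBACBAC ⇒ D·B·AC·D·B·AC·D·B·AC
    A ↦ B
    B ↦ D
    C ↦ AC
    D ↦ B  (constrained at step 3)

A->B, B->D, C->AC, D->B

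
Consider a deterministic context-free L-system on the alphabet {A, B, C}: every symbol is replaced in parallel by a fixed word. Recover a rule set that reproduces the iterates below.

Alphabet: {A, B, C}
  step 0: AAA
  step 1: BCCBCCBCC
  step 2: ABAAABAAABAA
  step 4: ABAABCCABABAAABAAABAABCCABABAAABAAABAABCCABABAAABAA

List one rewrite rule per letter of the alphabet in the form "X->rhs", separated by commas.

  step 1 ⇒ step 2: BCCBCCBCC ⇒ AB·A·A·AB·A·A·AB·A·A
    B ↦ AB
    C ↦ A
  step 0 ⇒ step 1: AAA ⇒ BCC·BCC·BCC
    A ↦ BCC

A->BCC, B->AB, C->A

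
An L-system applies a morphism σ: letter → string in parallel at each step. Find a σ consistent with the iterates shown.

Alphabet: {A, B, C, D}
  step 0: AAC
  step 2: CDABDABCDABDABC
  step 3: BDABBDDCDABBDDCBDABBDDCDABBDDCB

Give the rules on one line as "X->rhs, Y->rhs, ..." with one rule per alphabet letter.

A->BDD, B->C, C->B, D->DAB

  step 2 ⇒ step 3: CDABDABCDABDABC ⇒ B·DAB·BDD·C·DAB·BDD·C·B·DAB·BDD·C·DAB·BDD·C·B
    A ↦ BDD
    B ↦ C
    C ↦ B
    D ↦ DAB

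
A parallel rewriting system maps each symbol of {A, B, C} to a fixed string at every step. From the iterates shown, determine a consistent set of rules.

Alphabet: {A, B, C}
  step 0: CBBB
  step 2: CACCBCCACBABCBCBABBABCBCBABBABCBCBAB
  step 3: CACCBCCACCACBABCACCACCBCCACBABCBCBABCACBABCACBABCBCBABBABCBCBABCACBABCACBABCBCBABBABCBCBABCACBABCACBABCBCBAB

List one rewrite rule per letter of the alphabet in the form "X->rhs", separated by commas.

  step 2 ⇒ step 3: CACCBCCACBABCBCBABBABCBCBABBABCBCBAB ⇒ CAC·CBC·CAC·CAC·BAB·CAC·CAC·CBC·CAC·BAB·CBC·BAB·CAC·BAB·CAC·BAB·CBC·BAB·BAB·CBC·BAB·CAC·BAB·CAC·BAB·CBC·BAB·BAB·CBC·BAB·CAC·BAB·CAC·BAB·CBC·BAB
    A ↦ CBC
    B ↦ BAB
    C ↦ CAC

A->CBC, B->BAB, C->CAC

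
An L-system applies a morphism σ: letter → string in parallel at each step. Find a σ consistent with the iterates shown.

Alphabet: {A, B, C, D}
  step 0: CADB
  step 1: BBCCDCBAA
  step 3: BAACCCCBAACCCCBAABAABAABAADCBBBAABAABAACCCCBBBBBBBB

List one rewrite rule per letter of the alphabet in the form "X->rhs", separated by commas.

A->CC, B->BAA, C->BB, D->DC

  step 0 ⇒ step 1: CADB ⇒ BB·CC·DC·BAA
    A ↦ CC
    B ↦ BAA
    C ↦ BB
    D ↦ DC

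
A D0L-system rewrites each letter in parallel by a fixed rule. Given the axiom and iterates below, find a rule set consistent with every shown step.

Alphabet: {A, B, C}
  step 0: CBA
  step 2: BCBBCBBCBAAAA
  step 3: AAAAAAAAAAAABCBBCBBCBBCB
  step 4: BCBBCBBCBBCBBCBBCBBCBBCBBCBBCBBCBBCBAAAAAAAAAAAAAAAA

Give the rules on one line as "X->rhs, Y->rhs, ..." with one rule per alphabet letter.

A->BCB, B->A, C->AA

  step 3 ⇒ step 4: AAAAAAAAAAAABCBBCBBCBBCB ⇒ BCB·BCB·BCB·BCB·BCB·BCB·BCB·BCB·BCB·BCB·BCB·BCB·A·AA·A·A·AA·A·A·AA·A·A·AA·A
    A ↦ BCB
    B ↦ A
    C ↦ AA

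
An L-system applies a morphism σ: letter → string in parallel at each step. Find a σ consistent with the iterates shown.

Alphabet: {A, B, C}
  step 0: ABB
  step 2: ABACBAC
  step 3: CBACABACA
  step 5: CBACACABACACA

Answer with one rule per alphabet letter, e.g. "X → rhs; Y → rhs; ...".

  step 2 ⇒ step 3: ABACBAC ⇒ C·BA·C·A·BA·C·A
    A ↦ C
    B ↦ BA
    C ↦ A

A->C, B->BA, C->A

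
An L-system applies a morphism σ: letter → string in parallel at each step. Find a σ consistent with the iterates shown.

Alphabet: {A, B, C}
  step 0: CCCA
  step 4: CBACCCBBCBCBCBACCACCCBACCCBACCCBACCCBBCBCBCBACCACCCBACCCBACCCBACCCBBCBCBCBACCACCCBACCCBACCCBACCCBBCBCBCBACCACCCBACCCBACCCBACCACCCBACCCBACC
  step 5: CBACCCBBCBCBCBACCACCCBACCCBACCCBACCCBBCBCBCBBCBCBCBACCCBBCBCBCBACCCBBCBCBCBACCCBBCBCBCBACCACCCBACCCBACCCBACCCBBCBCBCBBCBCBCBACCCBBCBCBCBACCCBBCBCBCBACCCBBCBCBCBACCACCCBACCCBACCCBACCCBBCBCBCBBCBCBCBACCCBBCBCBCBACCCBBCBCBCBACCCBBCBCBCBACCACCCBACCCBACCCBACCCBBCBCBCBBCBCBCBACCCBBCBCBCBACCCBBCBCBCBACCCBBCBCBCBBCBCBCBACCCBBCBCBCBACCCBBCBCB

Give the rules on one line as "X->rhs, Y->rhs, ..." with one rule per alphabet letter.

  step 4 ⇒ step 5: CBACCCBBCBCBCBACCACCCBACCCBACCCBACCCBBCBCBCBACCACCCBACCCBACCCBACCCBBCBCBCBACCACCCBACCCBACCCBACCCBBCBCBCBACCACCCBACCCBACCCBACCACCCBACCCBACC ⇒ CB·ACC·CBB·CB·CB·CB·ACC·ACC·CB·ACC·CB·ACC·CB·ACC·CBB·CB·CB·CBB·CB·CB·CB·ACC·CBB·CB·CB·CB·ACC·CBB·CB·CB·CB·ACC·CBB·CB·CB·CB·ACC·ACC·CB·ACC·CB·ACC·CB·ACC·CBB·CB·CB·CBB·CB·CB·CB·ACC·CBB·CB·CB·CB·ACC·CBB·CB·CB·CB·ACC·CBB·CB·CB·CB·ACC·ACC·CB·ACC·CB·ACC·CB·ACC·CBB·CB·CB·CBB·CB·CB·CB·ACC·CBB·CB·CB·CB·ACC·CBB·CB·CB·CB·ACC·CBB·CB·CB·CB·ACC·ACC·CB·ACC·CB·ACC·CB·ACC·CBB·CB·CB·CBB·CB·CB·CB·ACC·CBB·CB·CB·CB·ACC·CBB·CB·CB·CB·ACC·CBB·CB·CB·CBB·CB·CB·CB·ACC·CBB·CB·CB·CB·ACC·CBB·CB·CB
    A ↦ CBB
    B ↦ ACC
    C ↦ CB

A->CBB, B->ACC, C->CB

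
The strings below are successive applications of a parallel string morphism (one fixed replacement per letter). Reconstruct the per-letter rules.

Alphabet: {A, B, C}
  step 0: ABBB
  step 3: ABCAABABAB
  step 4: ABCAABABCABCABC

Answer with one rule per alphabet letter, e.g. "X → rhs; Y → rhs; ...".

A->AB, B->C, C->A

  step 3 ⇒ step 4: ABCAABABAB ⇒ AB·C·A·AB·AB·C·AB·C·AB·C
    A ↦ AB
    B ↦ C
    C ↦ A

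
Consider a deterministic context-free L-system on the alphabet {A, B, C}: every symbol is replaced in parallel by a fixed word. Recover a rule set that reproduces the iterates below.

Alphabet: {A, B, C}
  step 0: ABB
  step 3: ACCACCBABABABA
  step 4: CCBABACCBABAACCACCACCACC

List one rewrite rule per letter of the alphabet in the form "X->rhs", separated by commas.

  step 3 ⇒ step 4: ACCACCBABABABA ⇒ CC·BA·BA·CC·BA·BA·A·CC·A·CC·A·CC·A·CC
    A ↦ CC
    B ↦ A
    C ↦ BA

A->CC, B->A, C->BA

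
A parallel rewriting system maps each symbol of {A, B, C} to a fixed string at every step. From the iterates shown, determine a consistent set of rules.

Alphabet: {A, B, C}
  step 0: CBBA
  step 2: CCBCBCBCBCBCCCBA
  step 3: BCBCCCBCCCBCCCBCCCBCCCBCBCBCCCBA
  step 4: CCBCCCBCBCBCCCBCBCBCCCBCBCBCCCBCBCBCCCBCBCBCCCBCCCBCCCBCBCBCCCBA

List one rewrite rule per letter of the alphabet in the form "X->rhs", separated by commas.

  step 3 ⇒ step 4: BCBCCCBCCCBCCCBCCCBCCCBCBCBCCCBA ⇒ CC·BC·CC·BC·BC·BC·CC·BC·BC·BC·CC·BC·BC·BC·CC·BC·BC·BC·CC·BC·BC·BC·CC·BC·CC·BC·CC·BC·BC·BC·CC·BA
    A ↦ BA
    B ↦ CC
    C ↦ BC

A->BA, B->CC, C->BC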